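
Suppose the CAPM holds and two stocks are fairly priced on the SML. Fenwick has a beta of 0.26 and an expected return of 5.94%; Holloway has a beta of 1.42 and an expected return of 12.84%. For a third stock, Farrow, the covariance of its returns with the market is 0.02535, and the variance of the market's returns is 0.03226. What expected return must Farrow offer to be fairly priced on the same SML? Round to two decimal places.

MRP = (12.84% − 5.94%) / (1.42 − 0.26) = 5.9483%
R_f = 5.94% − 0.26 × 5.9483% = 4.3934%
β_Farrow = Cov / Var(R_m) = 0.02535 / 0.03226 = 0.7858
E(R_Farrow) = R_f + β × MRP = 4.3934% + 0.7858 × 5.9483% = 9.07%

9.07%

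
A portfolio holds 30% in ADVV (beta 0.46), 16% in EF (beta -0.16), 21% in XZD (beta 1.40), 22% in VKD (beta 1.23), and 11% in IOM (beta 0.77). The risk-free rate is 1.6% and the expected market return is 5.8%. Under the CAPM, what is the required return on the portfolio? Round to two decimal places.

4.80%

β_P = Σ w_i β_i = 0.30×0.46 + 0.16×-0.16 + 0.21×1.40 + 0.22×1.23 + 0.11×0.77 = 0.7617
MRP = 5.8% − 1.6% = 4.20%
E(R_P) = R_f + β_P × MRP = 1.6% + 0.7617 × 4.2% = 4.80%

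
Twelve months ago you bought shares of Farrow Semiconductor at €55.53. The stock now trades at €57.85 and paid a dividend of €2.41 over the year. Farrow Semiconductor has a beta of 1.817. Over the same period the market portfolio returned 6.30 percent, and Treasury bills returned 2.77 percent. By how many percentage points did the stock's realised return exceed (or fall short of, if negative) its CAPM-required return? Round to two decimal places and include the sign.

-0.67%

Realised HPR = (P1 + D1 − P0) / P0 = (57.85 + 2.41 − 55.53) / 55.53 = 4.73 / 55.53 = 8.5179%
MRP = 6.30% − 2.77% = 3.53%
CAPM required = R_f + β·MRP = 2.77% + 1.817 × 3.53% = 9.18401%
α = realised − required = 8.5179% − 9.18401% = -0.67%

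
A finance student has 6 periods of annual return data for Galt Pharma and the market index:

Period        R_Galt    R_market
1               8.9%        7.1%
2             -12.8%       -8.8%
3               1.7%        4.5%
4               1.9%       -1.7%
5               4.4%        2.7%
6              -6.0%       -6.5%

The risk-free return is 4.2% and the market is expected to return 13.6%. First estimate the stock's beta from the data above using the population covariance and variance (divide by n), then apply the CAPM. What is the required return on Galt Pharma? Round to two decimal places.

15.06%

Mean R_i = (8.9 − 12.8 + 1.7 + 1.9 + 4.4 − 6.0) / 6 = -0.3167%
Mean R_m = (7.1 − 8.8 + 4.5 − 1.7 + 2.7 − 6.5) / 6 = -0.4500%
Σ(R_i − R̄_i)(R_m − R̄_m) = 230.2750  ⇒  Cov = 230.2750 / 6 = 38.3792
Σ(R_m − R̄_m)² = 199.3150  ⇒  Var(R_m) = 199.3150 / 6 = 33.2192
β = Cov / Var(R_m) = 38.3792 / 33.2192 = 1.1553
MRP = 13.6% − 4.2% = 9.40%
E(R) = R_f + β × MRP = 4.2% + 1.1553 × 9.4% = 15.06%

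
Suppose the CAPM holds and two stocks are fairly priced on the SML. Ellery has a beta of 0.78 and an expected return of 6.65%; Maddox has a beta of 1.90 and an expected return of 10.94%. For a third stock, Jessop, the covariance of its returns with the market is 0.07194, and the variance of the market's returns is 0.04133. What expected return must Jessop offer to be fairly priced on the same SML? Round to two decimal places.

10.33%

MRP = (10.94% − 6.65%) / (1.90 − 0.78) = 3.8304%
R_f = 6.65% − 0.78 × 3.8304% = 3.6623%
β_Jessop = Cov / Var(R_m) = 0.07194 / 0.04133 = 1.7406
E(R_Jessop) = R_f + β × MRP = 3.6623% + 1.7406 × 3.8304% = 10.33%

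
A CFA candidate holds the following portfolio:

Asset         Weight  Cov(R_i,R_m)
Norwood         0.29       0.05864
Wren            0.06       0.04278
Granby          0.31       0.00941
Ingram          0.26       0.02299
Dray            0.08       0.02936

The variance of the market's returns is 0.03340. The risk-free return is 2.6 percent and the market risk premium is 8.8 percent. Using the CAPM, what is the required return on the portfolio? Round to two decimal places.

10.72%

β_Norwood = 0.05864 / 0.03340 = 1.7557
β_Wren = 0.04278 / 0.03340 = 1.2808
β_Granby = 0.00941 / 0.03340 = 0.2817
β_Ingram = 0.02299 / 0.03340 = 0.6883
β_Dray = 0.02936 / 0.03340 = 0.8790
β_P = Σ w_i β_i = 0.29×1.7557 + 0.06×1.2808 + 0.31×0.2817 + 0.26×0.6883 + 0.08×0.8790 = 0.9226
E(R_P) = R_f + β_P × MRP = 2.6% + 0.9226 × 8.8% = 10.72%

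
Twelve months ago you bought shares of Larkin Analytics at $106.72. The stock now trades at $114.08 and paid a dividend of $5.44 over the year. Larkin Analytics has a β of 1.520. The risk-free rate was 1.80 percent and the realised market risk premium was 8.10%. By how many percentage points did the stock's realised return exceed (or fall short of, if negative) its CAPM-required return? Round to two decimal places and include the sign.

Realised HPR = (P1 + D1 − P0) / P0 = (114.08 + 5.44 − 106.72) / 106.72 = 12.80 / 106.72 = 11.9940%
CAPM required = R_f + β·MRP = 1.80% + 1.520 × 8.10% = 14.11200%
α = realised − required = 11.9940% − 14.11200% = -2.12%

-2.12%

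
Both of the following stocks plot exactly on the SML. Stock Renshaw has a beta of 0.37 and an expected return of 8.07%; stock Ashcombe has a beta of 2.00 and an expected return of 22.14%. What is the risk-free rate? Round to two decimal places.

Both satisfy E(R) = R_f + β·MRP, so the slope of the SML is
MRP = (22.14% − 8.07%) / (2.00 − 0.37) = 14.07% / 1.63 = 8.6319%
R_f = E(R_Renshaw) − β_Renshaw·MRP = 8.07% − 0.37 × 8.6319% = 4.8762%

4.88%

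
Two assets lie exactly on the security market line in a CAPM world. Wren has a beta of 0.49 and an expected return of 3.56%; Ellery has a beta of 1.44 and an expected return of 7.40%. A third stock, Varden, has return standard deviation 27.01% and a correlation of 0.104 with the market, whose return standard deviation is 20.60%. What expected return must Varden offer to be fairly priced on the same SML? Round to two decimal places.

MRP = (7.40% − 3.56%) / (1.44 − 0.49) = 4.0421%
R_f = 3.56% − 0.49 × 4.0421% = 1.5794%
β_Varden = ρ·σ_i/σ_m = 0.104 × 27.01 / 20.60 = 0.1364
E(R_Varden) = R_f + β × MRP = 1.5794% + 0.1364 × 4.0421% = 2.13%

2.13%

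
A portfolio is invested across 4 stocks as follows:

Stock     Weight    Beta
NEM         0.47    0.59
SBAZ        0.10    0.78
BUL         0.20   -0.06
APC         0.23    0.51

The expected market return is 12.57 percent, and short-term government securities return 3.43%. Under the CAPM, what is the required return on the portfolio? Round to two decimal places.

7.64%

β_P = Σ w_i β_i = 0.47×0.59 + 0.10×0.78 + 0.20×-0.06 + 0.23×0.51 = 0.4606
MRP = 12.57% − 3.43% = 9.14%
E(R_P) = R_f + β_P × MRP = 3.43% + 0.4606 × 9.14% = 7.64%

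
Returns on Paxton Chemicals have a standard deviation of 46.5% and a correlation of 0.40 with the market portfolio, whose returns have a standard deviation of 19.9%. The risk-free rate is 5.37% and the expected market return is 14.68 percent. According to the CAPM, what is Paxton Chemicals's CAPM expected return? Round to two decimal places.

β = ρ × σ_i / σ_m = 0.40 × 46.5% / 19.9% = 0.9347
MRP = 14.68% − 5.37% = 9.31%
E(R) = 5.37% + 0.9347 × 9.31% = 14.07%

14.07%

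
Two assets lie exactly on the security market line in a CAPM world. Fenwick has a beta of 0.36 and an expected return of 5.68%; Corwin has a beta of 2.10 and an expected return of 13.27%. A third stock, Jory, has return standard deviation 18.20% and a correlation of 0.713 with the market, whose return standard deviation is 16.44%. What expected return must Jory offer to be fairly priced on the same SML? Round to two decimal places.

MRP = (13.27% − 5.68%) / (2.10 − 0.36) = 4.3621%
R_f = 5.68% − 0.36 × 4.3621% = 4.1096%
β_Jory = ρ·σ_i/σ_m = 0.713 × 18.20 / 16.44 = 0.7893
E(R_Jory) = R_f + β × MRP = 4.1096% + 0.7893 × 4.3621% = 7.55%

7.55%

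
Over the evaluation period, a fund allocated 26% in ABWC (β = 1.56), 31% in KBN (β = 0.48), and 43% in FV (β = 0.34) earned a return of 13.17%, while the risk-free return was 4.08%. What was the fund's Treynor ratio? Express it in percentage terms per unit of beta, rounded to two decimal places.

12.97%

β_P = 0.26×1.56 + 0.31×0.48 + 0.43×0.34 = 0.7006
Treynor = (R_P − R_f) / β_P = (13.17% − 4.08%) / 0.7006 = 9.09% / 0.7006 = 12.97%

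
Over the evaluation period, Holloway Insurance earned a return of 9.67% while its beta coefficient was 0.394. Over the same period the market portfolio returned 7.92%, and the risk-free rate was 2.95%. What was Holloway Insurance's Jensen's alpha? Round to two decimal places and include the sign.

Market excess return = 7.92% − 2.95% = 4.97%
CAPM benchmark = R_f + β(R_m − R_f) = 2.95% + 0.394 × 4.97% = 4.90818%
α = actual − benchmark = 9.67% − 4.90818% = +4.76%

+4.76%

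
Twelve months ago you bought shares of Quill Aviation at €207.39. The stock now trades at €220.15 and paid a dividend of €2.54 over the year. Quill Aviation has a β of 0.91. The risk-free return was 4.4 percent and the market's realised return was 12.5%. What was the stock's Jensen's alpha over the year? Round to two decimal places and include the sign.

Realised HPR = (P1 + D1 − P0) / P0 = (220.15 + 2.54 − 207.39) / 207.39 = 15.30 / 207.39 = 7.3774%
MRP = 12.5% − 4.4% = 8.10%
CAPM required = R_f + β·MRP = 4.4% + 0.91 × 8.1% = 11.7710%
α = realised − required = 7.3774% − 11.7710% = -4.39%

-4.39%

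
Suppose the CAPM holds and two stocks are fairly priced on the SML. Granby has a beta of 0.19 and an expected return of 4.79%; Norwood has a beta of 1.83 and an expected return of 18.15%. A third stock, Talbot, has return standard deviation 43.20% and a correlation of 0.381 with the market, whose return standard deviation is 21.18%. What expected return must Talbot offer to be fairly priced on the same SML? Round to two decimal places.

9.57%

MRP = (18.15% − 4.79%) / (1.83 − 0.19) = 8.1463%
R_f = 4.79% − 0.19 × 8.1463% = 3.2422%
β_Talbot = ρ·σ_i/σ_m = 0.381 × 43.20 / 21.18 = 0.7771
E(R_Talbot) = R_f + β × MRP = 3.2422% + 0.7771 × 8.1463% = 9.57%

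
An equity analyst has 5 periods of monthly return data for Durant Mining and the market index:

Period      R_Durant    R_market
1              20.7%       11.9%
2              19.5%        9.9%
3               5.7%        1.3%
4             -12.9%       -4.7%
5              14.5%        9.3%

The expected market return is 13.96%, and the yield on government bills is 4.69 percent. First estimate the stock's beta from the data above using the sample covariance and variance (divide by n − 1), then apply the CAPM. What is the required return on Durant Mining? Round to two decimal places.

Mean R_i = (20.7 + 19.5 + 5.7 − 12.9 + 14.5) / 5 = 9.5000%
Mean R_m = (11.9 + 9.9 + 1.3 − 4.7 + 9.3) / 5 = 5.5400%
Σ(R_i − R̄_i)(R_m − R̄_m) = 379.1200  ⇒  Cov = 379.1200 / 4 = 94.7800
Σ(R_m − R̄_m)² = 196.4320  ⇒  Var(R_m) = 196.4320 / 4 = 49.1080
β = Cov / Var(R_m) = 94.7800 / 49.1080 = 1.9300
MRP = 13.96% − 4.69% = 9.27%
E(R) = R_f + β × MRP = 4.69% + 1.9300 × 9.27% = 22.58%

22.58%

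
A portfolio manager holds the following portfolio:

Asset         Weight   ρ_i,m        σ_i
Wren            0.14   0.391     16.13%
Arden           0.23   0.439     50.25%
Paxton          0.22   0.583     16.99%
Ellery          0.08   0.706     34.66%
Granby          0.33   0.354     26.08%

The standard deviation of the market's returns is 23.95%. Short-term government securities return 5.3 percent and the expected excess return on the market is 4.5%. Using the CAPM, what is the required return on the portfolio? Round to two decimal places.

7.77%

β_Wren = 0.391 × 16.13% / 23.95% = 0.2633
β_Arden = 0.439 × 50.25% / 23.95% = 0.9211
β_Paxton = 0.583 × 16.99% / 23.95% = 0.4136
β_Ellery = 0.706 × 34.66% / 23.95% = 1.0217
β_Granby = 0.354 × 26.08% / 23.95% = 0.3855
β_P = Σ w_i β_i = 0.14×0.2633 + 0.23×0.9211 + 0.22×0.4136 + 0.08×1.0217 + 0.33×0.3855 = 0.5487
E(R_P) = R_f + β_P × MRP = 5.3% + 0.5487 × 4.5% = 7.77%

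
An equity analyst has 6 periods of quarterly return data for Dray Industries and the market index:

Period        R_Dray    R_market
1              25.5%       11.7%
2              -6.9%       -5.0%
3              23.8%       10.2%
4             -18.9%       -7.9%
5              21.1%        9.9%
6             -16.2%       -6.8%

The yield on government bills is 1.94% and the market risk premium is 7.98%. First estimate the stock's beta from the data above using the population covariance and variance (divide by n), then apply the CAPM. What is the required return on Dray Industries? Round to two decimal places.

Mean R_i = (25.5 − 6.9 + 23.8 − 18.9 + 21.1 − 16.2) / 6 = 4.7333%
Mean R_m = (11.7 − 5.0 + 10.2 − 7.9 + 9.9 − 6.8) / 6 = 2.0167%
Σ(R_i − R̄_i)(R_m − R̄_m) = 986.6967  ⇒  Cov = 986.6967 / 6 = 164.4495
Σ(R_m − R̄_m)² = 448.1883  ⇒  Var(R_m) = 448.1883 / 6 = 74.6981
β = Cov / Var(R_m) = 164.4495 / 74.6981 = 2.2015
E(R) = R_f + β × MRP = 1.94% + 2.2015 × 7.98% = 19.51%

19.51%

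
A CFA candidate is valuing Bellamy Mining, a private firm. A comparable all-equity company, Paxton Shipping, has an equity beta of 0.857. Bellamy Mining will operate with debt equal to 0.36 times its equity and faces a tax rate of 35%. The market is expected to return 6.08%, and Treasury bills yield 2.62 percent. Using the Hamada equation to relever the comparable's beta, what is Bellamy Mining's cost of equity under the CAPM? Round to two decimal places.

β_L = β_U × [1 + (1 − t)(D/E)] = 0.857 × [1 + (1 − 0.35) × 0.36]
    = 0.857 × [1 + 0.65 × 0.36] = 0.857 × 1.2340 = 1.0575
MRP = 6.08% − 2.62% = 3.46%
E(R) = R_f + β_L × MRP = 2.62% + 1.0575 × 3.46% = 6.28%

6.28%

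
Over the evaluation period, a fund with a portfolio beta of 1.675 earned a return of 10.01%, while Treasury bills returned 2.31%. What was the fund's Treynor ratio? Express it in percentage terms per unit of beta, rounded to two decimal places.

4.60%

Treynor = (R_P − R_f) / β_P = (10.01% − 2.31%) / 1.6750 = 7.70% / 1.6750 = 4.60%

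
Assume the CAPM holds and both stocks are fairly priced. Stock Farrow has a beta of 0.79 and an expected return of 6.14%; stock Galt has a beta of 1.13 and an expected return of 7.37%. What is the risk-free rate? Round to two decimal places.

Both satisfy E(R) = R_f + β·MRP, so the slope of the SML is
MRP = (7.37% − 6.14%) / (1.13 − 0.79) = 1.23% / 0.34 = 3.6176%
R_f = E(R_Farrow) − β_Farrow·MRP = 6.14% − 0.79 × 3.6176% = 3.2821%

3.28%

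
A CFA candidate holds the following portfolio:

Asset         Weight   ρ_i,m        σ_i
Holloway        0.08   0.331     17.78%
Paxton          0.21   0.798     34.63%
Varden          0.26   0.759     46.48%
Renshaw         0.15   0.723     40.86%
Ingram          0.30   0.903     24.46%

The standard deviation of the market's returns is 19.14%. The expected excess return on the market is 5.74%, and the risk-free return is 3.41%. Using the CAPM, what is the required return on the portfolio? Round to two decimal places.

11.36%

β_Holloway = 0.331 × 17.78% / 19.14% = 0.3075
β_Paxton = 0.798 × 34.63% / 19.14% = 1.4438
β_Varden = 0.759 × 46.48% / 19.14% = 1.8432
β_Renshaw = 0.723 × 40.86% / 19.14% = 1.5435
β_Ingram = 0.903 × 24.46% / 19.14% = 1.1540
β_P = Σ w_i β_i = 0.08×0.3075 + 0.21×1.4438 + 0.26×1.8432 + 0.15×1.5435 + 0.30×1.1540 = 1.3848
E(R_P) = R_f + β_P × MRP = 3.41% + 1.3848 × 5.74% = 11.36%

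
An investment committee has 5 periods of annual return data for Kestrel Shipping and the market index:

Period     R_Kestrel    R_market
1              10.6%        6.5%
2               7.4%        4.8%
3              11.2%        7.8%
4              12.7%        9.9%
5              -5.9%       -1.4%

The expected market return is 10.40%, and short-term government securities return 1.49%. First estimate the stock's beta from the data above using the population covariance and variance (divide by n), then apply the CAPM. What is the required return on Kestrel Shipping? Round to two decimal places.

Mean R_i = (10.6 + 7.4 + 11.2 + 12.7 − 5.9) / 5 = 7.2000%
Mean R_m = (6.5 + 4.8 + 7.8 + 9.9 − 1.4) / 5 = 5.5200%
Σ(R_i − R̄_i)(R_m − R̄_m) = 127.0500  ⇒  Cov = 127.0500 / 5 = 25.4100
Σ(R_m − R̄_m)² = 73.7480  ⇒  Var(R_m) = 73.7480 / 5 = 14.7496
β = Cov / Var(R_m) = 25.4100 / 14.7496 = 1.7228
MRP = 10.40% − 1.49% = 8.91%
E(R) = R_f + β × MRP = 1.49% + 1.7228 × 8.91% = 16.84%

16.84%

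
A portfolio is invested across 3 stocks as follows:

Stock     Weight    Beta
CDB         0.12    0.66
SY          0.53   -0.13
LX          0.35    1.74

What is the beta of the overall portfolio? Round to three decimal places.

0.619

β_P = Σ w_i β_i = 0.12×0.66 + 0.53×-0.13 + 0.35×1.74 = 0.6193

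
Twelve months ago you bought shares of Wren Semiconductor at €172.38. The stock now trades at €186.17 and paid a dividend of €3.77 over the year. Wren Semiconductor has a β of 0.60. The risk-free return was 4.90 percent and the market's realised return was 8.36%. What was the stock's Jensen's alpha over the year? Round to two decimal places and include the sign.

Realised HPR = (P1 + D1 − P0) / P0 = (186.17 + 3.77 − 172.38) / 172.38 = 17.56 / 172.38 = 10.1868%
MRP = 8.36% − 4.90% = 3.46%
CAPM required = R_f + β·MRP = 4.90% + 0.60 × 3.46% = 6.9760%
α = realised − required = 10.1868% − 6.9760% = +3.21%

+3.21%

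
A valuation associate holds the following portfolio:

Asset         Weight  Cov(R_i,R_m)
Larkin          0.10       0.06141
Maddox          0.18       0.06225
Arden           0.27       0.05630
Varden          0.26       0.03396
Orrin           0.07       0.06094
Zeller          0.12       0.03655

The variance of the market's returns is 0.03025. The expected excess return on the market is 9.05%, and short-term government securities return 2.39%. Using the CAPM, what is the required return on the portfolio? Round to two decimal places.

17.36%

β_Larkin = 0.06141 / 0.03025 = 2.0301
β_Maddox = 0.06225 / 0.03025 = 2.0579
β_Arden = 0.05630 / 0.03025 = 1.8612
β_Varden = 0.03396 / 0.03025 = 1.1226
β_Orrin = 0.06094 / 0.03025 = 2.0145
β_Zeller = 0.03655 / 0.03025 = 1.2083
β_P = Σ w_i β_i = 0.10×2.0301 + 0.18×2.0579 + 0.27×1.8612 + 0.26×1.1226 + 0.07×2.0145 + 0.12×1.2083 = 1.6538
E(R_P) = R_f + β_P × MRP = 2.39% + 1.6538 × 9.05% = 17.36%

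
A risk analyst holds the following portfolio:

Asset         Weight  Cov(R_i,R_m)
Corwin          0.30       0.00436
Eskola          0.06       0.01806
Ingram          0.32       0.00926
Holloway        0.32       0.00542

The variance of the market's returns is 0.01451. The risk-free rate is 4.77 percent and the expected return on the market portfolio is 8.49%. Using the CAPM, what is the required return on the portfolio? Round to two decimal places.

6.59%

β_Corwin = 0.00436 / 0.01451 = 0.3005
β_Eskola = 0.01806 / 0.01451 = 1.2447
β_Ingram = 0.00926 / 0.01451 = 0.6382
β_Holloway = 0.00542 / 0.01451 = 0.3735
β_P = Σ w_i β_i = 0.30×0.3005 + 0.06×1.2447 + 0.32×0.6382 + 0.32×0.3735 = 0.4886
MRP = 8.49% − 4.77% = 3.72%
E(R_P) = R_f + β_P × MRP = 4.77% + 0.4886 × 3.72% = 6.59%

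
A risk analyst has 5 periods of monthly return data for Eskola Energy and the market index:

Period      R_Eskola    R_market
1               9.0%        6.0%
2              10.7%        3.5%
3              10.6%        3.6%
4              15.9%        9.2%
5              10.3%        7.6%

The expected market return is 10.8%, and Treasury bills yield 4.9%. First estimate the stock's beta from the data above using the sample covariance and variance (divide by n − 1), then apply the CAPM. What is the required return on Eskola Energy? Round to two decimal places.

8.78%

Mean R_i = (9.0 + 10.7 + 10.6 + 15.9 + 10.3) / 5 = 11.3000%
Mean R_m = (6.0 + 3.5 + 3.6 + 9.2 + 7.6) / 5 = 5.9800%
Σ(R_i − R̄_i)(R_m − R̄_m) = 16.3000  ⇒  Cov = 16.3000 / 4 = 4.0750
Σ(R_m − R̄_m)² = 24.8080  ⇒  Var(R_m) = 24.8080 / 4 = 6.2020
β = Cov / Var(R_m) = 4.0750 / 6.2020 = 0.6570
MRP = 10.8% − 4.9% = 5.90%
E(R) = R_f + β × MRP = 4.9% + 0.6570 × 5.9% = 8.78%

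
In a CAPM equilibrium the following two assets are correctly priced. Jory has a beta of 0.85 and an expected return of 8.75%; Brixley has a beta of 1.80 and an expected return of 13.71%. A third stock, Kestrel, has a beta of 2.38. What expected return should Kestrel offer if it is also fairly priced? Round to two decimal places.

16.74%

MRP (SML slope) = (13.71% − 8.75%) / (1.80 − 0.85) = 4.96% / 0.95 = 5.2211%
R_f (intercept) = 8.75% − 0.85 × 5.2211% = 4.3121%
E(R_Kestrel) = R_f + β × MRP = 4.3121% + 2.38 × 5.2211% = 16.74%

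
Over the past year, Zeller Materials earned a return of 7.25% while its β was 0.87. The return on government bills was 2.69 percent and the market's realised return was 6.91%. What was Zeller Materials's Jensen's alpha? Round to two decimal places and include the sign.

Market excess return = 6.91% − 2.69% = 4.22%
CAPM benchmark = R_f + β(R_m − R_f) = 2.69% + 0.87 × 4.22% = 6.3614%
α = actual − benchmark = 7.25% − 6.3614% = +0.89%

+0.89%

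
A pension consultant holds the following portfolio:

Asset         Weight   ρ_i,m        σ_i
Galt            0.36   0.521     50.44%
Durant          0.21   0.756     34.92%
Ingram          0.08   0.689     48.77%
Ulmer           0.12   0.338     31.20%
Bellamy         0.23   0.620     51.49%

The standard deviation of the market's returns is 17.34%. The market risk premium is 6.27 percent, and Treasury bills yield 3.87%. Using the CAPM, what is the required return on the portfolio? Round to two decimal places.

13.38%

β_Galt = 0.521 × 50.44% / 17.34% = 1.5155
β_Durant = 0.756 × 34.92% / 17.34% = 1.5225
β_Ingram = 0.689 × 48.77% / 17.34% = 1.9379
β_Ulmer = 0.338 × 31.20% / 17.34% = 0.6082
β_Bellamy = 0.620 × 51.49% / 17.34% = 1.8410
β_P = Σ w_i β_i = 0.36×1.5155 + 0.21×1.5225 + 0.08×1.9379 + 0.12×0.6082 + 0.23×1.8410 = 1.5168
E(R_P) = R_f + β_P × MRP = 3.87% + 1.5168 × 6.27% = 13.38%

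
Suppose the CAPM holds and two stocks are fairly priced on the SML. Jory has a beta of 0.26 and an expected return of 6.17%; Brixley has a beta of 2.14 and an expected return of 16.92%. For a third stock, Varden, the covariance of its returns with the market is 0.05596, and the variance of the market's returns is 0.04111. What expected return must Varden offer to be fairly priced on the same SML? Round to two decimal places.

12.47%

MRP = (16.92% − 6.17%) / (2.14 − 0.26) = 5.7181%
R_f = 6.17% − 0.26 × 5.7181% = 4.6833%
β_Varden = Cov / Var(R_m) = 0.05596 / 0.04111 = 1.3612
E(R_Varden) = R_f + β × MRP = 4.6833% + 1.3612 × 5.7181% = 12.47%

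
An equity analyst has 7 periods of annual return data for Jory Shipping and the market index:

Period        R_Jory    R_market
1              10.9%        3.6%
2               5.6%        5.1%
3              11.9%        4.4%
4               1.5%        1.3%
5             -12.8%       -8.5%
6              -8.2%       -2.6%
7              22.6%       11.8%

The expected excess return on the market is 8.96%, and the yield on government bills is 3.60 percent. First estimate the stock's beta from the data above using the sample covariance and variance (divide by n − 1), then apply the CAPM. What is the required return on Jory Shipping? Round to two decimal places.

Mean R_i = (10.9 + 5.6 + 11.9 + 1.5 − 12.8 − 8.2 + 22.6) / 7 = 4.5000%
Mean R_m = (3.6 + 5.1 + 4.4 + 1.3 − 8.5 − 2.6 + 11.8) / 7 = 2.1571%
Σ(R_i − R̄_i)(R_m − R̄_m) = 450.9600  ⇒  Cov = 450.9600 / 6 = 75.1600
Σ(R_m − R̄_m)² = 245.6971  ⇒  Var(R_m) = 245.6971 / 6 = 40.9495
β = Cov / Var(R_m) = 75.1600 / 40.9495 = 1.8354
E(R) = R_f + β × MRP = 3.60% + 1.8354 × 8.96% = 20.05%

20.05%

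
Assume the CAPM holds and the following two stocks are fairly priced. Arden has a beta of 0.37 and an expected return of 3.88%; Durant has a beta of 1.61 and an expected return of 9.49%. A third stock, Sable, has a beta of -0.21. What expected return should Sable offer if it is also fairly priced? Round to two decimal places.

1.26%

MRP (SML slope) = (9.49% − 3.88%) / (1.61 − 0.37) = 5.61% / 1.24 = 4.5242%
R_f (intercept) = 3.88% − 0.37 × 4.5242% = 2.2060%
E(R_Sable) = R_f + β × MRP = 2.2060% + -0.21 × 4.5242% = 1.26%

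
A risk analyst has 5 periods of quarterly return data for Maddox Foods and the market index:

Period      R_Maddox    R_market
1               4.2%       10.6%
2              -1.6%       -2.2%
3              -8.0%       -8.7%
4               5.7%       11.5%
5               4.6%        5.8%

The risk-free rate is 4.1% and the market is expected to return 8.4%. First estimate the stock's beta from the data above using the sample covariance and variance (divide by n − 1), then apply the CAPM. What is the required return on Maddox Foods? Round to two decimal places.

6.86%

Mean R_i = (4.2 − 1.6 − 8.0 + 5.7 + 4.6) / 5 = 0.9800%
Mean R_m = (10.6 − 2.2 − 8.7 + 11.5 + 5.8) / 5 = 3.4000%
Σ(R_i − R̄_i)(R_m − R̄_m) = 193.2100  ⇒  Cov = 193.2100 / 4 = 48.3025
Σ(R_m − R̄_m)² = 300.9800  ⇒  Var(R_m) = 300.9800 / 4 = 75.2450
β = Cov / Var(R_m) = 48.3025 / 75.2450 = 0.6419
MRP = 8.4% − 4.1% = 4.30%
E(R) = R_f + β × MRP = 4.1% + 0.6419 × 4.3% = 6.86%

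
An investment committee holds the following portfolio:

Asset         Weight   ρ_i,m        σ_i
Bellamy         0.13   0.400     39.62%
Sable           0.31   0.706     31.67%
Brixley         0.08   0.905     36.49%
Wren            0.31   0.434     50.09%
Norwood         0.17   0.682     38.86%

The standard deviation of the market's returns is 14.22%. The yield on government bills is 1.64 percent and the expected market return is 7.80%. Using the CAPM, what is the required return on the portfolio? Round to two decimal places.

β_Bellamy = 0.400 × 39.62% / 14.22% = 1.1145
β_Sable = 0.706 × 31.67% / 14.22% = 1.5724
β_Brixley = 0.905 × 36.49% / 14.22% = 2.3223
β_Wren = 0.434 × 50.09% / 14.22% = 1.5288
β_Norwood = 0.682 × 38.86% / 14.22% = 1.8637
β_P = Σ w_i β_i = 0.13×1.1145 + 0.31×1.5724 + 0.08×2.3223 + 0.31×1.5288 + 0.17×1.8637 = 1.6089
MRP = 7.80% − 1.64% = 6.16%
E(R_P) = R_f + β_P × MRP = 1.64% + 1.6089 × 6.16% = 11.55%

11.55%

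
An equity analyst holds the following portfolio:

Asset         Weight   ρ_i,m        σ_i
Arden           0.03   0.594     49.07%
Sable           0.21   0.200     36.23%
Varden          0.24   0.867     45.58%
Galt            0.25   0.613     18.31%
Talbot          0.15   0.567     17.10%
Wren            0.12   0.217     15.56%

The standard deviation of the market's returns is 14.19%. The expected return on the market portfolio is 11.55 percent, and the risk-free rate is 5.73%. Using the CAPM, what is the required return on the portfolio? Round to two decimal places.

12.52%

β_Arden = 0.594 × 49.07% / 14.19% = 2.0541
β_Sable = 0.200 × 36.23% / 14.19% = 0.5106
β_Varden = 0.867 × 45.58% / 14.19% = 2.7849
β_Galt = 0.613 × 18.31% / 14.19% = 0.7910
β_Talbot = 0.567 × 17.10% / 14.19% = 0.6833
β_Wren = 0.217 × 15.56% / 14.19% = 0.2380
β_P = Σ w_i β_i = 0.03×2.0541 + 0.21×0.5106 + 0.24×2.7849 + 0.25×0.7910 + 0.15×0.6833 + 0.12×0.2380 = 1.1660
MRP = 11.55% − 5.73% = 5.82%
E(R_P) = R_f + β_P × MRP = 5.73% + 1.1660 × 5.82% = 12.52%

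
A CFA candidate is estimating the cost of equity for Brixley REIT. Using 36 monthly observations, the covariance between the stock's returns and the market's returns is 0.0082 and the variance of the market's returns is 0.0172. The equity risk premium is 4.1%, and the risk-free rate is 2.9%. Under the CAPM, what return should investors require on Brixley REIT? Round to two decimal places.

4.85%

β = Cov(R_i, R_m) / Var(R_m) = 0.0082 / 0.0172 = 0.4767
E(R) = R_f + β × MRP = 2.9% + 0.4767 × 4.1% = 4.85%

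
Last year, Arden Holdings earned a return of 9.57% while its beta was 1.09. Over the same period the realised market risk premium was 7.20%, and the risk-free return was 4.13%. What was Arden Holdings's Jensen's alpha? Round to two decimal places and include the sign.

CAPM benchmark = R_f + β(R_m − R_f) = 4.13% + 1.09 × 7.20% = 11.9780%
α = actual − benchmark = 9.57% − 11.9780% = -2.41%

-2.41%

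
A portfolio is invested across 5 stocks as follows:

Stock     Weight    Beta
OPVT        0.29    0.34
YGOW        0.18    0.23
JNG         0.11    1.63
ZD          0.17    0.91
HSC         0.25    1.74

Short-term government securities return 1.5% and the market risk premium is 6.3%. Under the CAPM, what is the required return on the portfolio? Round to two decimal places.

7.23%

β_P = Σ w_i β_i = 0.29×0.34 + 0.18×0.23 + 0.11×1.63 + 0.17×0.91 + 0.25×1.74 = 0.9090
E(R_P) = R_f + β_P × MRP = 1.5% + 0.9090 × 6.3% = 7.23%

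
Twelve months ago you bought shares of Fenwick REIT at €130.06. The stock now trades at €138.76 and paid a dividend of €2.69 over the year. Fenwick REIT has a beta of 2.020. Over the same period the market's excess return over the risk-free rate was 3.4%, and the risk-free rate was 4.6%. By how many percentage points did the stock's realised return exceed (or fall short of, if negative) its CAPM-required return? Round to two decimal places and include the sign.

-2.71%

Realised HPR = (P1 + D1 − P0) / P0 = (138.76 + 2.69 − 130.06) / 130.06 = 11.39 / 130.06 = 8.7575%
CAPM required = R_f + β·MRP = 4.6% + 2.020 × 3.4% = 11.4680%
α = realised − required = 8.7575% − 11.4680% = -2.71%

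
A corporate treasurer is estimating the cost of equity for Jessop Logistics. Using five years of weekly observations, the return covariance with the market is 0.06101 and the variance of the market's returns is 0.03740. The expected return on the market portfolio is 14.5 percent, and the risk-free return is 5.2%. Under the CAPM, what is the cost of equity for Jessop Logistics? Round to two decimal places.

20.37%

β = Cov(R_i, R_m) / Var(R_m) = 0.06101 / 0.03740 = 1.6313
MRP = 14.5% − 5.2% = 9.30%
E(R) = R_f + β × MRP = 5.2% + 1.6313 × 9.3% = 20.37%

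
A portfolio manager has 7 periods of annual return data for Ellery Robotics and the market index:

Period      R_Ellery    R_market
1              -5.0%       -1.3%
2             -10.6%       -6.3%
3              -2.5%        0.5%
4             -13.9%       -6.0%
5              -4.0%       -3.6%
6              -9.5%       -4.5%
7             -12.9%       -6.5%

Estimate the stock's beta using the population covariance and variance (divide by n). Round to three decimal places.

1.503

Mean R_i = (-5.0 − 10.6 − 2.5 − 13.9 − 4.0 − 9.5 − 12.9) / 7 = -8.3429%
Mean R_m = (-1.3 − 6.3 + 0.5 − 6.0 − 3.6 − 4.5 − 6.5) / 7 = -3.9571%
Σ(R_i − R̄_i)(R_m − R̄_m) = 65.3329  ⇒  Cov = 65.3329 / 7 = 9.3333
Σ(R_m − R̄_m)² = 43.4771  ⇒  Var(R_m) = 43.4771 / 7 = 6.2110
β = Cov / Var(R_m) = 9.3333 / 6.2110 = 1.5027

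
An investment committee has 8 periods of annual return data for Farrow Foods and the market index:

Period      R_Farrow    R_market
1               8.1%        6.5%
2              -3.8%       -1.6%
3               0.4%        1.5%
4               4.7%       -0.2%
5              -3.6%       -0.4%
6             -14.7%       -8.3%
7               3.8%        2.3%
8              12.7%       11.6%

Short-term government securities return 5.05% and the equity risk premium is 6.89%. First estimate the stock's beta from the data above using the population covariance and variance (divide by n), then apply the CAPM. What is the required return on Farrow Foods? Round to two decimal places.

14.45%

Mean R_i = (8.1 − 3.8 + 0.4 + 4.7 − 3.6 − 14.7 + 3.8 + 12.7) / 8 = 0.9500%
Mean R_m = (6.5 − 1.6 + 1.5 − 0.2 − 0.4 − 8.3 + 2.3 + 11.6) / 8 = 1.4250%
Σ(R_i − R̄_i)(R_m − R̄_m) = 327.0700  ⇒  Cov = 327.0700 / 8 = 40.8838
Σ(R_m − R̄_m)² = 239.7550  ⇒  Var(R_m) = 239.7550 / 8 = 29.9694
β = Cov / Var(R_m) = 40.8838 / 29.9694 = 1.3642
E(R) = R_f + β × MRP = 5.05% + 1.3642 × 6.89% = 14.45%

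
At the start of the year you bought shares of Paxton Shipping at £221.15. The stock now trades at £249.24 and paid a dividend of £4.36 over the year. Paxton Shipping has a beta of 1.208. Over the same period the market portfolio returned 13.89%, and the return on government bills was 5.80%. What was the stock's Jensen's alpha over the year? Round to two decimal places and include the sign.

Realised HPR = (P1 + D1 − P0) / P0 = (249.24 + 4.36 − 221.15) / 221.15 = 32.45 / 221.15 = 14.6733%
MRP = 13.89% − 5.80% = 8.09%
CAPM required = R_f + β·MRP = 5.80% + 1.208 × 8.09% = 15.57272%
α = realised − required = 14.6733% − 15.57272% = -0.90%

-0.90%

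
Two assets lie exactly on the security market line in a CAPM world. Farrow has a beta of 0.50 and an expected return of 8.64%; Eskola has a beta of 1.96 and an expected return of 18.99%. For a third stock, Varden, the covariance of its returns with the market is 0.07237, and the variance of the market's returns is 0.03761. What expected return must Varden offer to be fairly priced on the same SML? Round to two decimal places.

MRP = (18.99% − 8.64%) / (1.96 − 0.50) = 7.0890%
R_f = 8.64% − 0.50 × 7.0890% = 5.0955%
β_Varden = Cov / Var(R_m) = 0.07237 / 0.03761 = 1.9242
E(R_Varden) = R_f + β × MRP = 5.0955% + 1.9242 × 7.0890% = 18.74%

18.74%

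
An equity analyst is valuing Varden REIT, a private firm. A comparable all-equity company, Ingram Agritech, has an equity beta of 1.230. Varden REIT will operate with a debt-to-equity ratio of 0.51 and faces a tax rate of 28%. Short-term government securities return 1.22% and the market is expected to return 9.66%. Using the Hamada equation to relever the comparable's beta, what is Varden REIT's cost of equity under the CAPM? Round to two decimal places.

β_L = β_U × [1 + (1 − t)(D/E)] = 1.230 × [1 + (1 − 0.28) × 0.51]
    = 1.230 × [1 + 0.72 × 0.51] = 1.230 × 1.3672 = 1.6817
MRP = 9.66% − 1.22% = 8.44%
E(R) = R_f + β_L × MRP = 1.22% + 1.6817 × 8.44% = 15.41%

15.41%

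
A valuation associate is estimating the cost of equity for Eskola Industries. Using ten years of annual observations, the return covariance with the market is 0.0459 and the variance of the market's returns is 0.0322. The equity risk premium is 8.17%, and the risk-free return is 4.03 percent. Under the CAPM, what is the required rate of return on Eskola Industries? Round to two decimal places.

15.68%

β = Cov(R_i, R_m) / Var(R_m) = 0.0459 / 0.0322 = 1.4255
E(R) = R_f + β × MRP = 4.03% + 1.4255 × 8.17% = 15.68%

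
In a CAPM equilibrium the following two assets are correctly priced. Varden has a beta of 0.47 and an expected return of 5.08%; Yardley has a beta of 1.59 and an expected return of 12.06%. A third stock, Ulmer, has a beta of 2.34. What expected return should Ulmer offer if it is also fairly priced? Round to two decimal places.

16.73%

MRP (SML slope) = (12.06% − 5.08%) / (1.59 − 0.47) = 6.98% / 1.12 = 6.2321%
R_f (intercept) = 5.08% − 0.47 × 6.2321% = 2.1509%
E(R_Ulmer) = R_f + β × MRP = 2.1509% + 2.34 × 6.2321% = 16.73%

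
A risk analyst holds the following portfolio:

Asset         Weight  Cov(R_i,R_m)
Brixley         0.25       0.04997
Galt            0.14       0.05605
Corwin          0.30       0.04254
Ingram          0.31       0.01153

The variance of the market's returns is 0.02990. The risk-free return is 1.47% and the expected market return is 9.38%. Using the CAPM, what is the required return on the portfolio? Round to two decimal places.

11.17%

β_Brixley = 0.04997 / 0.02990 = 1.6712
β_Galt = 0.05605 / 0.02990 = 1.8746
β_Corwin = 0.04254 / 0.02990 = 1.4227
β_Ingram = 0.01153 / 0.02990 = 0.3856
β_P = Σ w_i β_i = 0.25×1.6712 + 0.14×1.8746 + 0.30×1.4227 + 0.31×0.3856 = 1.2266
MRP = 9.38% − 1.47% = 7.91%
E(R_P) = R_f + β_P × MRP = 1.47% + 1.2266 × 7.91% = 11.17%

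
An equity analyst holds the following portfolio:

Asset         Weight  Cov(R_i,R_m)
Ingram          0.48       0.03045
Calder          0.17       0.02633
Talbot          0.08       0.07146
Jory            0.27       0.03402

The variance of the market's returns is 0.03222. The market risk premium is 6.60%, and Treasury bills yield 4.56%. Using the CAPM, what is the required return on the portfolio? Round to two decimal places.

β_Ingram = 0.03045 / 0.03222 = 0.9451
β_Calder = 0.02633 / 0.03222 = 0.8172
β_Talbot = 0.07146 / 0.03222 = 2.2179
β_Jory = 0.03402 / 0.03222 = 1.0559
β_P = Σ w_i β_i = 0.48×0.9451 + 0.17×0.8172 + 0.08×2.2179 + 0.27×1.0559 = 1.0551
E(R_P) = R_f + β_P × MRP = 4.56% + 1.0551 × 6.60% = 11.52%

11.52%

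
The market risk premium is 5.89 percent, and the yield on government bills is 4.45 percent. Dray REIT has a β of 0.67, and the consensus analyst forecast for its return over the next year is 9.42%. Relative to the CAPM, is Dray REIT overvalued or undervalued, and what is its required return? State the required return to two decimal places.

Undervalued; required return 8.40%

Required return = R_f + β·MRP = 4.45% + 0.67 × 5.89% = 8.40%
Forecast 9.42% > required 8.40% → the stock plots above the SML → undervalued.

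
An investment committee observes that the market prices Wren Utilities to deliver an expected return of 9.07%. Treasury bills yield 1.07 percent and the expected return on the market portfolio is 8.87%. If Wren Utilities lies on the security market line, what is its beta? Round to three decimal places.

MRP = 8.87% − 1.07% = 7.80%
β = (E(R) − R_f) / MRP = (9.07% − 1.07%) / 7.80% = 8.00% / 7.80% = 1.026

1.026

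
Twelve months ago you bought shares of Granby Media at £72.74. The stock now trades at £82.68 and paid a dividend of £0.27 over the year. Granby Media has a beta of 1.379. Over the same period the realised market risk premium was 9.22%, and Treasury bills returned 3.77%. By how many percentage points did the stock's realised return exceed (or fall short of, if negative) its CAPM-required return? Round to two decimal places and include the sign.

Realised HPR = (P1 + D1 − P0) / P0 = (82.68 + 0.27 − 72.74) / 72.74 = 10.21 / 72.74 = 14.0363%
CAPM required = R_f + β·MRP = 3.77% + 1.379 × 9.22% = 16.48438%
α = realised − required = 14.0363% − 16.48438% = -2.45%

-2.45%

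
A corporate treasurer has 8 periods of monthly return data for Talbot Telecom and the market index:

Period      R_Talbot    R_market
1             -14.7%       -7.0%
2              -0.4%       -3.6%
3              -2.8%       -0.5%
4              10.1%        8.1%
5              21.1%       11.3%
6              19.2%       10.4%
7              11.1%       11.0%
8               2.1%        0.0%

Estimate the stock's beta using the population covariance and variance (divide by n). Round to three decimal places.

Mean R_i = (-14.7 − 0.4 − 2.8 + 10.1 + 21.1 + 19.2 + 11.1 + 2.1) / 8 = 5.7125%
Mean R_m = (-7.0 − 3.6 − 0.5 + 8.1 + 11.3 + 10.4 + 11.0 + 0.0) / 8 = 3.7125%
Σ(R_i − R̄_i)(R_m − R̄_m) = 578.0988  ⇒  Cov = 578.0988 / 8 = 72.2624
Σ(R_m − R̄_m)² = 374.4088  ⇒  Var(R_m) = 374.4088 / 8 = 46.8011
β = Cov / Var(R_m) = 72.2624 / 46.8011 = 1.5440

1.544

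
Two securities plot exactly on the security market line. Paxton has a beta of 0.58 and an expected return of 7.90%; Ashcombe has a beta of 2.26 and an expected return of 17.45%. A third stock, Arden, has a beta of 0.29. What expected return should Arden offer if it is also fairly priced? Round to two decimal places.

MRP (SML slope) = (17.45% − 7.90%) / (2.26 − 0.58) = 9.55% / 1.68 = 5.6845%
R_f (intercept) = 7.90% − 0.58 × 5.6845% = 4.6030%
E(R_Arden) = R_f + β × MRP = 4.6030% + 0.29 × 5.6845% = 6.25%

6.25%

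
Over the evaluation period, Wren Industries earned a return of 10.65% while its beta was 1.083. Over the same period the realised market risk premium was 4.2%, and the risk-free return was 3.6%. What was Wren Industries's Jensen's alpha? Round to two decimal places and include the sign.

+2.50%

CAPM benchmark = R_f + β(R_m − R_f) = 3.6% + 1.083 × 4.2% = 8.1486%
α = actual − benchmark = 10.65% − 8.1486% = +2.50%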